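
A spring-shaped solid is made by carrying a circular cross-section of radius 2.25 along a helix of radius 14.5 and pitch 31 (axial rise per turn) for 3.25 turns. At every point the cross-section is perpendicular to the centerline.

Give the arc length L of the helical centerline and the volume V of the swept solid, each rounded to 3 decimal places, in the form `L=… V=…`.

2πR = 2π·14.5 = 91.106187
per-turn = √(91.106187² + 31²) = √(8300.3373 + 961) = √9261.3373 = 96.235842
L = 3.25 × 96.235842 = 312.766487
V = π·2.25² × L = 15.904313 × 312.766487 = 4974.336042

L=312.766 V=4974.336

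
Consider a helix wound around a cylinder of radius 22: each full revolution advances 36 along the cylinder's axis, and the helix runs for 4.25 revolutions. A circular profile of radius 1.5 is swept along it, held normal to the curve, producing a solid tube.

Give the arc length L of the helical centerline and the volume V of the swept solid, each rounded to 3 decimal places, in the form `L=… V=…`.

2πR = 2π·22 = 138.230077
per-turn = √(138.230077² + 36²) = √(19107.5541 + 1296) = √20403.5541 = 142.841010
L = 4.25 × 142.841010 = 607.074292
V = π·1.5² × L = 7.068583 × 607.074292 = 4291.155308

L=607.074 V=4291.155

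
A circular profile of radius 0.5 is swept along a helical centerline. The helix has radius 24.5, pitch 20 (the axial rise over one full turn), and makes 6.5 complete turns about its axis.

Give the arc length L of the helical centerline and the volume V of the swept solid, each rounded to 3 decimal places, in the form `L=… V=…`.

2πR = 2π·24.5 = 153.938040
per-turn = √(153.938040² + 20²) = √(23696.9202 + 400) = √24096.9202 = 155.231827
L = 6.5 × 155.231827 = 1009.006877
V = π·0.5² × L = 0.785398 × 1009.006877 = 792.472148

L=1009.007 V=792.472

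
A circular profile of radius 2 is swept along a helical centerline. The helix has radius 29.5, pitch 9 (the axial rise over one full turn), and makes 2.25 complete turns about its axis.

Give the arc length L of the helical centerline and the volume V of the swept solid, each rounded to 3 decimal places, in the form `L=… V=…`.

L=417.538 V=5246.934

2πR = 2π·29.5 = 185.353967
per-turn = √(185.353967² + 9²) = √(34356.0929 + 81) = √34437.0929 = 185.572339
L = 2.25 × 185.572339 = 417.537762
V = π·2² × L = 12.566371 × 417.537762 = 5246.934266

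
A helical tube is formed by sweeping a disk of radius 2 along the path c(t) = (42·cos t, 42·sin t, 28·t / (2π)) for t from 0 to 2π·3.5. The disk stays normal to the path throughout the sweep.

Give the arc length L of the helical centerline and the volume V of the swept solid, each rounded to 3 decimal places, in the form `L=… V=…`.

L=928.813 V=11671.805

2πR = 2π·42 = 263.893783
per-turn = √(263.893783² + 28²) = √(69639.9287 + 784) = √70423.9287 = 265.375072
L = 3.5 × 265.375072 = 928.812751
V = π·2² × L = 12.566371 × 928.812751 = 11671.805258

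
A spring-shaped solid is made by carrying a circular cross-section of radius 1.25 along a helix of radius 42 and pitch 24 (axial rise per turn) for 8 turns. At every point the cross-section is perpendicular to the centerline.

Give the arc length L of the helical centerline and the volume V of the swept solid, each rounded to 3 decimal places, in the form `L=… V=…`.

L=2119.863 V=10405.854

2πR = 2π·42 = 263.893783
per-turn = √(263.893783² + 24²) = √(69639.9287 + 576) = √70215.9287 = 264.982884
L = 8 × 264.982884 = 2119.863070
V = π·1.25² × L = 4.908739 × 2119.863070 = 10405.853509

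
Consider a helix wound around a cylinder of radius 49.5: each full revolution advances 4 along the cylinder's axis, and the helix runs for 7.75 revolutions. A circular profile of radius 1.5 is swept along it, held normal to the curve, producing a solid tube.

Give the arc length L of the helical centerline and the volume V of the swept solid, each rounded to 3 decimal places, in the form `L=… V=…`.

2πR = 2π·49.5 = 311.017673
per-turn = √(311.017673² + 4²) = √(96731.9927 + 16) = √96747.9927 = 311.043394
L = 7.75 × 311.043394 = 2410.586301
V = π·1.5² × L = 7.068583 × 2410.586301 = 17039.430480

L=2410.586 V=17039.430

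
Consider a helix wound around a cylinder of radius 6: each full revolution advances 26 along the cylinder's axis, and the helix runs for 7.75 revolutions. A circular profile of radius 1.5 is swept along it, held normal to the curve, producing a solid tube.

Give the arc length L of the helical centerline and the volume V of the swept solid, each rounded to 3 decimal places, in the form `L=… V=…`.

L=354.915 V=2508.744

2πR = 2π·6 = 37.699112
per-turn = √(37.699112² + 26²) = √(1421.2230 + 676) = √2097.2230 = 45.795448
L = 7.75 × 45.795448 = 354.914720
V = π·1.5² × L = 7.068583 × 354.914720 = 2508.744323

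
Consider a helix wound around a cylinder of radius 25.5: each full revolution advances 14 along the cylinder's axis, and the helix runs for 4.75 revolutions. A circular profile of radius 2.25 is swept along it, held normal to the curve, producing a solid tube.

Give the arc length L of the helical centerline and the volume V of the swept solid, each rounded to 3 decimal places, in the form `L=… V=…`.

2πR = 2π·25.5 = 160.221225
per-turn = √(160.221225² + 14²) = √(25670.8410 + 196) = √25866.8410 = 160.831717
L = 4.75 × 160.831717 = 763.950654
V = π·2.25² × L = 15.904313 × 763.950654 = 12150.110165

L=763.951 V=12150.110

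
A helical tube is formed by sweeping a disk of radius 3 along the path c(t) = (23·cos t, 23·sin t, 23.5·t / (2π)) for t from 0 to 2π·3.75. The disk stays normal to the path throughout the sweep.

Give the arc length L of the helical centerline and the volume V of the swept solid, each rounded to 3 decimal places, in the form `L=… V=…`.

L=549.043 V=15523.831

2πR = 2π·23 = 144.513262
per-turn = √(144.513262² + 23.5²) = √(20884.0829 + 552.25) = √21436.3329 = 146.411519
L = 3.75 × 146.411519 = 549.043196
V = π·3² × L = 28.274334 × 549.043196 = 15523.830653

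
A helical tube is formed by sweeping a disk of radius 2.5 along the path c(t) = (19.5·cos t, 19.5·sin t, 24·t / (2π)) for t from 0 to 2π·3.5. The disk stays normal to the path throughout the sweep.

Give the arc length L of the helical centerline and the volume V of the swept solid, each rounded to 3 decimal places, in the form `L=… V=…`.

L=436.977 V=8580.024

2πR = 2π·19.5 = 122.522113
per-turn = √(122.522113² + 24²) = √(15011.6683 + 576) = √15587.6683 = 124.850584
L = 3.5 × 124.850584 = 436.977044
V = π·2.5² × L = 19.634954 × 436.977044 = 8580.024187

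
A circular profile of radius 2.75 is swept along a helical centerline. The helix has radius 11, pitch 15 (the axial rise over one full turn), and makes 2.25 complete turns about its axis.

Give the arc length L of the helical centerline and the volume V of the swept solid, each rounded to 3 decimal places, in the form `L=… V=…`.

2πR = 2π·11 = 69.115038
per-turn = √(69.115038² + 15²) = √(4776.8885 + 225) = √5001.8885 = 70.724031
L = 2.25 × 70.724031 = 159.129069
V = π·2.75² × L = 23.758294 × 159.129069 = 3780.635282

L=159.129 V=3780.635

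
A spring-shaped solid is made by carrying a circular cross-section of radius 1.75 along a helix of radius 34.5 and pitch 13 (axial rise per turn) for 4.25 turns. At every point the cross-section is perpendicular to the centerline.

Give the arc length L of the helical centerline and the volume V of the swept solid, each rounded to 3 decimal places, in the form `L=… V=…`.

2πR = 2π·34.5 = 216.769893
per-turn = √(216.769893² + 13²) = √(46989.1866 + 169) = √47158.1866 = 217.159358
L = 4.25 × 217.159358 = 922.927269
V = π·1.75² × L = 9.621128 × 922.927269 = 8879.600934

L=922.927 V=8879.601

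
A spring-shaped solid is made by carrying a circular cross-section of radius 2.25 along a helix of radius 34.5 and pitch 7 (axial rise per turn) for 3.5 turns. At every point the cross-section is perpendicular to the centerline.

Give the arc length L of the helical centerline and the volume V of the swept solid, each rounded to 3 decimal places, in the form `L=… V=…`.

L=759.090 V=12072.806

2πR = 2π·34.5 = 216.769893
per-turn = √(216.769893² + 7²) = √(46989.1866 + 49) = √47038.1866 = 216.882887
L = 3.5 × 216.882887 = 759.090104
V = π·2.25² × L = 15.904313 × 759.090104 = 12072.806457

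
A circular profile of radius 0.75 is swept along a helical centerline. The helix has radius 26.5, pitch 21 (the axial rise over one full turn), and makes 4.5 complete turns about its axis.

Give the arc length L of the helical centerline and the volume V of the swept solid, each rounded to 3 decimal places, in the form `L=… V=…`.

L=755.206 V=1334.559

2πR = 2π·26.5 = 166.504411
per-turn = √(166.504411² + 21²) = √(27723.7188 + 441) = √28164.7188 = 167.823475
L = 4.5 × 167.823475 = 755.205638
V = π·0.75² × L = 1.767146 × 755.205638 = 1334.558522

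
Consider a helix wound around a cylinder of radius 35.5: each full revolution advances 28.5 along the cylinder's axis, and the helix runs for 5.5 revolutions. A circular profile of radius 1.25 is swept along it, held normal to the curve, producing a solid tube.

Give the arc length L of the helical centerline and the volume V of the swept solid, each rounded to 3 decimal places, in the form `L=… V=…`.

2πR = 2π·35.5 = 223.053078
per-turn = √(223.053078² + 28.5²) = √(49752.6758 + 812.25) = √50564.9258 = 224.866462
L = 5.5 × 224.866462 = 1236.765542
V = π·1.25² × L = 4.908739 × 1236.765542 = 6070.958656

L=1236.766 V=6070.959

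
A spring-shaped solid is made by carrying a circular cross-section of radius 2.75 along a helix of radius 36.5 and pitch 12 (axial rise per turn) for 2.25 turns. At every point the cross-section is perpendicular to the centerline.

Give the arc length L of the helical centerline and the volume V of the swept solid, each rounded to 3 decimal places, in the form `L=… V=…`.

L=516.712 V=12276.208

2πR = 2π·36.5 = 229.336264
per-turn = √(229.336264² + 12²) = √(52595.1219 + 144) = √52739.1219 = 229.649999
L = 2.25 × 229.649999 = 516.712497
V = π·2.75² × L = 23.758294 × 516.712497 = 12276.207642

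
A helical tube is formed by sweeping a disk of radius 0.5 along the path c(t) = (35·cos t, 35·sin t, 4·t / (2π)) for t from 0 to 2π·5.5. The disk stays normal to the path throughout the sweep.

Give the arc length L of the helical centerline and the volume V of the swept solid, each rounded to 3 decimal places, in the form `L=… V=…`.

2πR = 2π·35 = 219.911486
per-turn = √(219.911486² + 4²) = √(48361.0616 + 16) = √48377.0616 = 219.947861
L = 5.5 × 219.947861 = 1209.713236
V = π·0.5² × L = 0.785398 × 1209.713236 = 950.106553

L=1209.713 V=950.107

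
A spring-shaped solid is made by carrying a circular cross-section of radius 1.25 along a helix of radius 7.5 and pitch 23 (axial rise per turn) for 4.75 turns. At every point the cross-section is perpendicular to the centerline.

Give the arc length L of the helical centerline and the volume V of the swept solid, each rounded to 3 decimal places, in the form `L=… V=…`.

L=249.077 V=1222.653

2πR = 2π·7.5 = 47.123890
per-turn = √(47.123890² + 23²) = √(2220.6610 + 529) = √2749.6610 = 52.437210
L = 4.75 × 52.437210 = 249.076747
V = π·1.25² × L = 4.908739 × 249.076747 = 1222.652625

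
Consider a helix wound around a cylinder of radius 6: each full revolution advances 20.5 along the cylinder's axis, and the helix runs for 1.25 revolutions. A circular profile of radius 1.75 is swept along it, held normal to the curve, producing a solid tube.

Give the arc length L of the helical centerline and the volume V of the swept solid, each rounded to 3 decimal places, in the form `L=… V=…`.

L=53.640 V=516.082

2πR = 2π·6 = 37.699112
per-turn = √(37.699112² + 20.5²) = √(1421.2230 + 420.25) = √1841.4730 = 42.912388
L = 1.25 × 42.912388 = 53.640485
V = π·1.75² × L = 9.621128 × 53.640485 = 516.081944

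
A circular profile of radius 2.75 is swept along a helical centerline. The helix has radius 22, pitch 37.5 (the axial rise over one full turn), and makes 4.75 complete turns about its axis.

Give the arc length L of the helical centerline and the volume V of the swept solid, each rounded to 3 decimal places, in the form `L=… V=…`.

2πR = 2π·22 = 138.230077
per-turn = √(138.230077² + 37.5²) = √(19107.5541 + 1406.25) = √20513.8041 = 143.226409
L = 4.75 × 143.226409 = 680.325441
V = π·2.75² × L = 23.758294 × 680.325441 = 16163.372141

L=680.325 V=16163.372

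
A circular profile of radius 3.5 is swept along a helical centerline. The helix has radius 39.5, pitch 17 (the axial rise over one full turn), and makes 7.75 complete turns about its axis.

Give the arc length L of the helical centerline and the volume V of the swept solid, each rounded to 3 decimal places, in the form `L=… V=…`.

2πR = 2π·39.5 = 248.185820
per-turn = √(248.185820² + 17²) = √(61596.2011 + 289) = √61885.2011 = 248.767363
L = 7.75 × 248.767363 = 1927.947066
V = π·3.5² × L = 38.484510 × 1927.947066 = 74196.098151

L=1927.947 V=74196.098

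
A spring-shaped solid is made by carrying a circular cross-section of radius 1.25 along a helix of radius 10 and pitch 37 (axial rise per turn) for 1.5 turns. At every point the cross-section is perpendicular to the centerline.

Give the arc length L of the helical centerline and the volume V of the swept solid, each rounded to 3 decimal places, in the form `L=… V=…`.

L=109.375 V=536.893

2πR = 2π·10 = 62.831853
per-turn = √(62.831853² + 37²) = √(3947.8418 + 1369) = √5316.8418 = 72.916677
L = 1.5 × 72.916677 = 109.375015
V = π·1.25² × L = 4.908739 × 109.375015 = 536.893351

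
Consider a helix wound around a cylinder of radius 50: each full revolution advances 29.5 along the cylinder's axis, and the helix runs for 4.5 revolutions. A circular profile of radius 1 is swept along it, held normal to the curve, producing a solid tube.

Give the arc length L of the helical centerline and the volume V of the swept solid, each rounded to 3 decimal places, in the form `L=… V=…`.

2πR = 2π·50 = 314.159265
per-turn = √(314.159265² + 29.5²) = √(98696.0440 + 870.25) = √99566.2940 = 315.541271
L = 4.5 × 315.541271 = 1419.935722
V = π·1² × L = 3.141593 × 1419.935722 = 4460.859632

L=1419.936 V=4460.860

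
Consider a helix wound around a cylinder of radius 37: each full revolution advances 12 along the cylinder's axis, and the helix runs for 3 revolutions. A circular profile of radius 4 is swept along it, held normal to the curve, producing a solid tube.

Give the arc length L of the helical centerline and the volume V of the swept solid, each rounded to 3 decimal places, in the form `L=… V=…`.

L=698.362 V=35103.506

2πR = 2π·37 = 232.477856
per-turn = √(232.477856² + 12²) = √(54045.9537 + 144) = √54189.9537 = 232.787357
L = 3 × 232.787357 = 698.362072
V = π·4² × L = 50.265482 × 698.362072 = 35103.506468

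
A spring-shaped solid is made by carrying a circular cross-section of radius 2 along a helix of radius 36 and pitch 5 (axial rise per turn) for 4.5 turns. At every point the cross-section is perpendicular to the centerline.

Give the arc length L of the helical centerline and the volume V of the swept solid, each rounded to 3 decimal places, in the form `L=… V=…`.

L=1018.125 V=12794.132

2πR = 2π·36 = 226.194671
per-turn = √(226.194671² + 5²) = √(51164.0292 + 25) = √51189.0292 = 226.249926
L = 4.5 × 226.249926 = 1018.124669
V = π·2² × L = 12.566371 × 1018.124669 = 12794.131922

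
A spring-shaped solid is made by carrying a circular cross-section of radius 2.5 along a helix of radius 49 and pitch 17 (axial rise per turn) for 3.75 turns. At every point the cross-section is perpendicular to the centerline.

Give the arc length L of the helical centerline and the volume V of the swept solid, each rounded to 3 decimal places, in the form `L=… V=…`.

2πR = 2π·49 = 307.876080
per-turn = √(307.876080² + 17²) = √(94787.6807 + 289) = √95076.6807 = 308.345068
L = 3.75 × 308.345068 = 1156.294003
V = π·2.5² × L = 19.634954 × 1156.294003 = 22703.779662

L=1156.294 V=22703.780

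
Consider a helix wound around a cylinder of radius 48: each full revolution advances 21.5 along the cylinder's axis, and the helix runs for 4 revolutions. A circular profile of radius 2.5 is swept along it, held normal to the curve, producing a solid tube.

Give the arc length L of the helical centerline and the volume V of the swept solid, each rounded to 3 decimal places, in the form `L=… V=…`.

2πR = 2π·48 = 301.592895
per-turn = √(301.592895² + 21.5²) = √(90958.2742 + 462.25) = √91420.5242 = 302.358271
L = 4 × 302.358271 = 1209.433085
V = π·2.5² × L = 19.634954 × 1209.433085 = 23747.163089

L=1209.433 V=23747.163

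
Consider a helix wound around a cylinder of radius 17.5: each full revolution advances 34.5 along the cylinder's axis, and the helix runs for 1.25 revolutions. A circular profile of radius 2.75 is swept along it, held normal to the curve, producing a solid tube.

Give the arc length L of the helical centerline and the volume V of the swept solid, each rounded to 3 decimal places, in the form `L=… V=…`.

2πR = 2π·17.5 = 109.955743
per-turn = √(109.955743² + 34.5²) = √(12090.2654 + 1190.25) = √13280.5154 = 115.241118
L = 1.25 × 115.241118 = 144.051398
V = π·2.75² × L = 23.758294 × 144.051398 = 3422.415531

L=144.051 V=3422.416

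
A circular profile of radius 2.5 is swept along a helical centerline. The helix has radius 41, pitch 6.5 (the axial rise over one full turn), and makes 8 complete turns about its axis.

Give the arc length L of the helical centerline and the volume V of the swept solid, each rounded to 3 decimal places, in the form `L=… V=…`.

L=2061.541 V=40478.257

2πR = 2π·41 = 257.610598
per-turn = √(257.610598² + 6.5²) = √(66363.2200 + 42.25) = √66405.4700 = 257.692588
L = 8 × 257.692588 = 2061.540705
V = π·2.5² × L = 19.634954 × 2061.540705 = 40478.257092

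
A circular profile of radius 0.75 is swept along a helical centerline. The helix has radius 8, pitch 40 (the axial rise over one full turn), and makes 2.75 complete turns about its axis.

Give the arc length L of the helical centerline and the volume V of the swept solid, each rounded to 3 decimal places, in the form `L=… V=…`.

2πR = 2π·8 = 50.265482
per-turn = √(50.265482² + 40²) = √(2526.6187 + 1600) = √4126.6187 = 64.238763
L = 2.75 × 64.238763 = 176.656599
V = π·0.75² × L = 1.767146 × 176.656599 = 312.177980

L=176.657 V=312.178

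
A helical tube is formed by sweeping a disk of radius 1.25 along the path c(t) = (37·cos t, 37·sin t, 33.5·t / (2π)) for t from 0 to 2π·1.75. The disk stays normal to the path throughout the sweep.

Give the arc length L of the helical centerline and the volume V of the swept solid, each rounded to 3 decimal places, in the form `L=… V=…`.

L=411.038 V=2017.680

2πR = 2π·37 = 232.477856
per-turn = √(232.477856² + 33.5²) = √(54045.9537 + 1122.25) = √55168.2037 = 234.879126
L = 1.75 × 234.879126 = 411.038470
V = π·1.25² × L = 4.908739 × 411.038470 = 2017.680371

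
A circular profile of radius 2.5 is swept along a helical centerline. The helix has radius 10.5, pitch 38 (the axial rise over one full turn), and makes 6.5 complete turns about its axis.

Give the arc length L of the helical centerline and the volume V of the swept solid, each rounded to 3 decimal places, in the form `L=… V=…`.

L=494.876 V=9716.861

2πR = 2π·10.5 = 65.973446
per-turn = √(65.973446² + 38²) = √(4352.4955 + 1444) = √5796.4955 = 76.134720
L = 6.5 × 76.134720 = 494.875678
V = π·2.5² × L = 19.634954 × 494.875678 = 9716.861214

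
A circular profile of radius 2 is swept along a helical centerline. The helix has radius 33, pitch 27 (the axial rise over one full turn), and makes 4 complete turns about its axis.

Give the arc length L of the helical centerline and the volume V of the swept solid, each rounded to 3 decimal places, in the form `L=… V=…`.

L=836.383 V=10510.294

2πR = 2π·33 = 207.345115
per-turn = √(207.345115² + 27²) = √(42991.9968 + 729) = √43720.9968 = 209.095664
L = 4 × 209.095664 = 836.382657
V = π·2² × L = 12.566371 × 836.382657 = 10510.294439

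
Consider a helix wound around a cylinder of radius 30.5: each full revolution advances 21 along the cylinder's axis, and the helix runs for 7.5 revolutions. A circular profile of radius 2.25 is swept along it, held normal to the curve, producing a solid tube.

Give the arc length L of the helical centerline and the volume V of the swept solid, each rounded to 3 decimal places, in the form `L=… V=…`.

L=1445.882 V=22995.767

2πR = 2π·30.5 = 191.637152
per-turn = √(191.637152² + 21²) = √(36724.7980 + 441) = √37165.7980 = 192.784330
L = 7.5 × 192.784330 = 1445.882477
V = π·2.25² × L = 15.904313 × 1445.882477 = 22995.767193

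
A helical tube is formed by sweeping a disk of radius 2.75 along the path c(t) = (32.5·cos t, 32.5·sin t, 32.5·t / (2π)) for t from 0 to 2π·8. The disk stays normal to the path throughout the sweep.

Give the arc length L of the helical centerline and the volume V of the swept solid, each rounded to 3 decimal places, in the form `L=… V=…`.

2πR = 2π·32.5 = 204.203522
per-turn = √(204.203522² + 32.5²) = √(41699.0786 + 1056.25) = √42755.3286 = 206.773617
L = 8 × 206.773617 = 1654.188934
V = π·2.75² × L = 23.758294 × 1654.188934 = 39300.707763

L=1654.189 V=39300.708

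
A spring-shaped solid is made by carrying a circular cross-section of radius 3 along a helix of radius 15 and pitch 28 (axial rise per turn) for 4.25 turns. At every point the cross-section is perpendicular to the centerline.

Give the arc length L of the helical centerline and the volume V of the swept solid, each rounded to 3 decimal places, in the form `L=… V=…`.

2πR = 2π·15 = 94.247780
per-turn = √(94.247780² + 28²) = √(8882.6440 + 784) = √9666.6440 = 98.319093
L = 4.25 × 98.319093 = 417.856143
V = π·3² × L = 28.274334 × 417.856143 = 11814.604112

L=417.856 V=11814.604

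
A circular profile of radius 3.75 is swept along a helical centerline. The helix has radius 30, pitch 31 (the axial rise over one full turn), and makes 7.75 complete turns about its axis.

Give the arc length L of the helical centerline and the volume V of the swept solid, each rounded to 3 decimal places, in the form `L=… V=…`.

L=1480.465 V=65404.920

2πR = 2π·30 = 188.495559
per-turn = √(188.495559² + 31²) = √(35530.5758 + 961) = √36491.5758 = 191.027683
L = 7.75 × 191.027683 = 1480.464547
V = π·3.75² × L = 44.178647 × 1480.464547 = 65404.920149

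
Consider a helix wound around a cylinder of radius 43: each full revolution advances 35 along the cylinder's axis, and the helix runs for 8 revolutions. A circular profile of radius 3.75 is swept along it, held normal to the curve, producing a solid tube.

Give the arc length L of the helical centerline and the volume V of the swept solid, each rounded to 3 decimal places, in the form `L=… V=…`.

L=2179.477 V=96286.324

2πR = 2π·43 = 270.176968
per-turn = √(270.176968² + 35²) = √(72995.5942 + 1225) = √74220.5942 = 272.434569
L = 8 × 272.434569 = 2179.476549
V = π·3.75² × L = 44.178647 × 2179.476549 = 96286.324409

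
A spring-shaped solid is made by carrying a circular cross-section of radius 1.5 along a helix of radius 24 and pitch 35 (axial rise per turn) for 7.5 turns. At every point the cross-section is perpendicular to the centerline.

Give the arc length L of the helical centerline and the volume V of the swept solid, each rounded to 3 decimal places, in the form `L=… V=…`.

L=1161.037 V=8206.887

2πR = 2π·24 = 150.796447
per-turn = √(150.796447² + 35²) = √(22739.5685 + 1225) = √23964.5685 = 154.804937
L = 7.5 × 154.804937 = 1161.037028
V = π·1.5² × L = 7.068583 × 1161.037028 = 8206.887145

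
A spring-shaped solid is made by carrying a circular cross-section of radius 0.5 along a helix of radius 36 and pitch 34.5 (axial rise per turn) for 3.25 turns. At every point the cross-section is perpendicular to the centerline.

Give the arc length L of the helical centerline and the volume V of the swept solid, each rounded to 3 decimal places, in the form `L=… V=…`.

L=743.634 V=584.049

2πR = 2π·36 = 226.194671
per-turn = √(226.194671² + 34.5²) = √(51164.0292 + 1190.25) = √52354.2792 = 228.810575
L = 3.25 × 228.810575 = 743.634369
V = π·0.5² × L = 0.785398 × 743.634369 = 584.049067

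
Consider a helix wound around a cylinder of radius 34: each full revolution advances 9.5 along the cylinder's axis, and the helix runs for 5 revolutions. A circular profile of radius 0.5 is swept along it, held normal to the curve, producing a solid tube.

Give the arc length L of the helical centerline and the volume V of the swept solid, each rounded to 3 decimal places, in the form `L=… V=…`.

2πR = 2π·34 = 213.628300
per-turn = √(213.628300² + 9.5²) = √(45637.0508 + 90.25) = √45727.3008 = 213.839427
L = 5 × 213.839427 = 1069.197137
V = π·0.5² × L = 0.785398 × 1069.197137 = 839.745468

L=1069.197 V=839.745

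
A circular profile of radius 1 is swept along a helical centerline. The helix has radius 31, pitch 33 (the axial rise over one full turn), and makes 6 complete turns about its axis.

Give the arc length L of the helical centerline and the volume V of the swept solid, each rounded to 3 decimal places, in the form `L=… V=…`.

2πR = 2π·31 = 194.778745
per-turn = √(194.778745² + 33²) = √(37938.7593 + 1089) = √39027.7593 = 197.554446
L = 6 × 197.554446 = 1185.326679
V = π·1² × L = 3.141593 × 1185.326679 = 3723.813586

L=1185.327 V=3723.814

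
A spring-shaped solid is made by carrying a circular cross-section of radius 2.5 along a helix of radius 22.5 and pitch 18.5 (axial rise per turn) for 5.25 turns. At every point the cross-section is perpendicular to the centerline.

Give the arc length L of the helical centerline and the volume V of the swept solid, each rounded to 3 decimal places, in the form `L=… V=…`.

2πR = 2π·22.5 = 141.371669
per-turn = √(141.371669² + 18.5²) = √(19985.9489 + 342.25) = √20328.1989 = 142.576993
L = 5.25 × 142.576993 = 748.529213
V = π·2.5² × L = 19.634954 × 748.529213 = 14697.336726

L=748.529 V=14697.337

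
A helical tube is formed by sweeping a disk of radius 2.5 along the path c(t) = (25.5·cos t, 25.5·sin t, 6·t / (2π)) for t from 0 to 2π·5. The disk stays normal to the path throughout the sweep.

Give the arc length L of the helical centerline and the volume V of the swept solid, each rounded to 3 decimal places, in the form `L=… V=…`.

L=801.668 V=15740.708

2πR = 2π·25.5 = 160.221225
per-turn = √(160.221225² + 6²) = √(25670.8410 + 36) = √25706.8410 = 160.333531
L = 5 × 160.333531 = 801.667653
V = π·2.5² × L = 19.634954 × 801.667653 = 15740.707562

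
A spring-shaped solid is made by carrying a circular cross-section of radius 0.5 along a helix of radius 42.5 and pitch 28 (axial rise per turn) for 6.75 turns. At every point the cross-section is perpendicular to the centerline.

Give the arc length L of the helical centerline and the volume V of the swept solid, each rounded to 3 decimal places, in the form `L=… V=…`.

2πR = 2π·42.5 = 267.035376
per-turn = √(267.035376² + 28²) = √(71307.8918 + 784) = √72091.8918 = 268.499333
L = 6.75 × 268.499333 = 1812.370497
V = π·0.5² × L = 0.785398 × 1812.370497 = 1423.432460

L=1812.370 V=1423.432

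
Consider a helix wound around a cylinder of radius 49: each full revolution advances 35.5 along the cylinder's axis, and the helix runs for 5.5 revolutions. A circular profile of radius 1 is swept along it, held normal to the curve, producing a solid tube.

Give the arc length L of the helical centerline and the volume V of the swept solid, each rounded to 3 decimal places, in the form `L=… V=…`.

L=1704.538 V=5354.964

2πR = 2π·49 = 307.876080
per-turn = √(307.876080² + 35.5²) = √(94787.6807 + 1260.25) = √96047.9307 = 309.916006
L = 5.5 × 309.916006 = 1704.538032
V = π·1² × L = 3.141593 × 1704.538032 = 5354.964159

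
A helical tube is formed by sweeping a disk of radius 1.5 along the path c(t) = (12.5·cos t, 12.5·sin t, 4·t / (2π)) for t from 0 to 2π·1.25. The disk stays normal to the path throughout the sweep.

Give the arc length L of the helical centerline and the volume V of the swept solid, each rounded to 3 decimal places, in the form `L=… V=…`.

2πR = 2π·12.5 = 78.539816
per-turn = √(78.539816² + 4²) = √(6168.5028 + 16) = √6184.5028 = 78.641610
L = 1.25 × 78.641610 = 98.302012
V = π·1.5² × L = 7.068583 × 98.302012 = 694.855977

L=98.302 V=694.856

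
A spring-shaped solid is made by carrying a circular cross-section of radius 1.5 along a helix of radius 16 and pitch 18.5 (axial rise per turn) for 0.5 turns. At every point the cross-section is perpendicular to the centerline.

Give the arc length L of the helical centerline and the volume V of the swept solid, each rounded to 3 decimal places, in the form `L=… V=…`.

2πR = 2π·16 = 100.530965
per-turn = √(100.530965² + 18.5²) = √(10106.4749 + 342.25) = √10448.7249 = 102.219005
L = 0.5 × 102.219005 = 51.109502
V = π·1.5² × L = 7.068583 × 51.109502 = 361.271783

L=51.110 V=361.272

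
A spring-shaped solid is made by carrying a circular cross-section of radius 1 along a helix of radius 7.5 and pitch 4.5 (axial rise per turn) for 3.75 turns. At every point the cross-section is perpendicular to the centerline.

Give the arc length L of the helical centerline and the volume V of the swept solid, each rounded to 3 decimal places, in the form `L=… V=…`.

L=177.518 V=557.691

2πR = 2π·7.5 = 47.123890
per-turn = √(47.123890² + 4.5²) = √(2220.6610 + 20.25) = √2240.9110 = 47.338261
L = 3.75 × 47.338261 = 177.518480
V = π·1² × L = 3.141593 × 177.518480 = 557.690753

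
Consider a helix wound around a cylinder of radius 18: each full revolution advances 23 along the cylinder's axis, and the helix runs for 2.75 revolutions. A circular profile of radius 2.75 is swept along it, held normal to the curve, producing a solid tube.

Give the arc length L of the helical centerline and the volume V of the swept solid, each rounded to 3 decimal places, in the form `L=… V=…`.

L=317.384 V=7540.501

2πR = 2π·18 = 113.097336
per-turn = √(113.097336² + 23²) = √(12791.0073 + 529) = √13320.0073 = 115.412336
L = 2.75 × 115.412336 = 317.383924
V = π·2.75² × L = 23.758294 × 317.383924 = 7540.500719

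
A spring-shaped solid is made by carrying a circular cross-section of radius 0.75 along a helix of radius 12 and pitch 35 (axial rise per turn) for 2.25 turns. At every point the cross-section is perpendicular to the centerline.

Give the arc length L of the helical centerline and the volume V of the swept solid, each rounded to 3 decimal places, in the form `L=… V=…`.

L=187.033 V=330.515

2πR = 2π·12 = 75.398224
per-turn = √(75.398224² + 35²) = √(5684.8921 + 1225) = √6909.8921 = 83.125761
L = 2.25 × 83.125761 = 187.032962
V = π·0.75² × L = 1.767146 × 187.032962 = 330.514526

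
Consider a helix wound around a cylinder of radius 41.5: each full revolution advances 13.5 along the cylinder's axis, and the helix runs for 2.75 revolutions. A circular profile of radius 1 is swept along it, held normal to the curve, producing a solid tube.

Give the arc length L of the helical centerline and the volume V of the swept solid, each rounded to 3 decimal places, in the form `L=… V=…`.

L=718.029 V=2255.754

2πR = 2π·41.5 = 260.752190
per-turn = √(260.752190² + 13.5²) = √(67991.7047 + 182.25) = √68173.9547 = 261.101426
L = 2.75 × 261.101426 = 718.028922
V = π·1² × L = 3.141593 × 718.028922 = 2255.754386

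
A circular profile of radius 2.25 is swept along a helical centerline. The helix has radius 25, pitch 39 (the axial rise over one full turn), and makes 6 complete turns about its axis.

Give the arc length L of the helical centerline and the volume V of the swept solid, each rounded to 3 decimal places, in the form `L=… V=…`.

2πR = 2π·25 = 157.079633
per-turn = √(157.079633² + 39²) = √(24674.0110 + 1521) = √26195.0110 = 161.848729
L = 6 × 161.848729 = 971.092373
V = π·2.25² × L = 15.904313 × 971.092373 = 15444.556860

L=971.092 V=15444.557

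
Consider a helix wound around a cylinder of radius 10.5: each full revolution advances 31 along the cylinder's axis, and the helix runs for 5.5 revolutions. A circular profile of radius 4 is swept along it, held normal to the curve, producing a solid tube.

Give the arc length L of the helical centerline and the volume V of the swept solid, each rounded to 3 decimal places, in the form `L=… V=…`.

L=400.916 V=20152.211

2πR = 2π·10.5 = 65.973446
per-turn = √(65.973446² + 31²) = √(4352.4955 + 961) = √5313.4955 = 72.893728
L = 5.5 × 72.893728 = 400.915502
V = π·4² × L = 50.265482 × 400.915502 = 20152.211156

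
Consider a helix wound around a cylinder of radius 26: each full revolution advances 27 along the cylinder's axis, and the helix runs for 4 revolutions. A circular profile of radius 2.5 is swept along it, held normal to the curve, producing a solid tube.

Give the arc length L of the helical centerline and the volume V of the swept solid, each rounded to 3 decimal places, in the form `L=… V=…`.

2πR = 2π·26 = 163.362818
per-turn = √(163.362818² + 27²) = √(26687.4103 + 729) = √27416.4103 = 165.579015
L = 4 × 165.579015 = 662.316061
V = π·2.5² × L = 19.634954 × 662.316061 = 13004.545450

L=662.316 V=13004.545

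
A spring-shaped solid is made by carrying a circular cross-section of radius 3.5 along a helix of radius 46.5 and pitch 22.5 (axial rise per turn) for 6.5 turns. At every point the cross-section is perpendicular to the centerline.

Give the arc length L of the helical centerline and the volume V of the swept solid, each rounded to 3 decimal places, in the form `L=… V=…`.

2πR = 2π·46.5 = 292.168117
per-turn = √(292.168117² + 22.5²) = √(85362.2085 + 506.25) = √85868.4585 = 293.033204
L = 6.5 × 293.033204 = 1904.715824
V = π·3.5² × L = 38.484510 × 1904.715824 = 73302.055188

L=1904.716 V=73302.055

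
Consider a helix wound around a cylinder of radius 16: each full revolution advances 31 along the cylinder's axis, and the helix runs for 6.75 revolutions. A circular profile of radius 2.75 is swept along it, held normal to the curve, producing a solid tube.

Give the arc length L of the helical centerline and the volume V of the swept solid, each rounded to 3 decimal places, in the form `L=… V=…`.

2πR = 2π·16 = 100.530965
per-turn = √(100.530965² + 31²) = √(10106.4749 + 961) = √11067.4749 = 105.202067
L = 6.75 × 105.202067 = 710.113952
V = π·2.75² × L = 23.758294 × 710.113952 = 16871.096370

L=710.114 V=16871.096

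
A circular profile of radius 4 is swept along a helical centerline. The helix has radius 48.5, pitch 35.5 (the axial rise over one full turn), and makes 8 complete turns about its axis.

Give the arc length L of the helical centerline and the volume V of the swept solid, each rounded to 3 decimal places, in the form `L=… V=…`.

2πR = 2π·48.5 = 304.734487
per-turn = √(304.734487² + 35.5²) = √(92863.1078 + 1260.25) = √94123.3578 = 306.795303
L = 8 × 306.795303 = 2454.362422
V = π·4² × L = 50.265482 × 2454.362422 = 123369.711281

L=2454.362 V=123369.711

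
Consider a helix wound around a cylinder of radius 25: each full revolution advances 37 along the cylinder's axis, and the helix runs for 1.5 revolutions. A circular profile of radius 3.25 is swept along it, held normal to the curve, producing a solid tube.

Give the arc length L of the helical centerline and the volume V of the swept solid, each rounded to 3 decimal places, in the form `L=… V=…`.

2πR = 2π·25 = 157.079633
per-turn = √(157.079633² + 37²) = √(24674.0110 + 1369) = √26043.0110 = 161.378471
L = 1.5 × 161.378471 = 242.067707
V = π·3.25² × L = 33.183072 × 242.067707 = 8032.550247

L=242.068 V=8032.550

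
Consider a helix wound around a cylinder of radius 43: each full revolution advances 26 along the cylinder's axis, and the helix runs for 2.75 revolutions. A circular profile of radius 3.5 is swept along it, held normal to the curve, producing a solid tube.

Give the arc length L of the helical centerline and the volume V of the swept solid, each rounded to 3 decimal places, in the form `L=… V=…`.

L=746.419 V=28725.572

2πR = 2π·43 = 270.176968
per-turn = √(270.176968² + 26²) = √(72995.5942 + 676) = √73671.5942 = 271.425117
L = 2.75 × 271.425117 = 746.419072
V = π·3.5² × L = 38.484510 × 746.419072 = 28725.572238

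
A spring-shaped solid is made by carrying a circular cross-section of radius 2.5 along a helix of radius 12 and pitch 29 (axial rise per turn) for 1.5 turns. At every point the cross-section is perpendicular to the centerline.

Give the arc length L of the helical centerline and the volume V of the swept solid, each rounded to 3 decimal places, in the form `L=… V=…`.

L=121.174 V=2379.256

2πR = 2π·12 = 75.398224
per-turn = √(75.398224² + 29²) = √(5684.8921 + 841) = √6525.8921 = 80.782994
L = 1.5 × 80.782994 = 121.174491
V = π·2.5² × L = 19.634954 × 121.174491 = 2379.255570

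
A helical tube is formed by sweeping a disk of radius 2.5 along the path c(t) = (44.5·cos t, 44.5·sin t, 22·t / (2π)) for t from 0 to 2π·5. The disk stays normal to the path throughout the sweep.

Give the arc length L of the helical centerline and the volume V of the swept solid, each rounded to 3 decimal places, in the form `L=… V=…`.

L=1402.330 V=27534.678

2πR = 2π·44.5 = 279.601746
per-turn = √(279.601746² + 22²) = √(78177.1365 + 484) = √78661.1365 = 280.465927
L = 5 × 280.465927 = 1402.329637
V = π·2.5² × L = 19.634954 × 1402.329637 = 27534.678039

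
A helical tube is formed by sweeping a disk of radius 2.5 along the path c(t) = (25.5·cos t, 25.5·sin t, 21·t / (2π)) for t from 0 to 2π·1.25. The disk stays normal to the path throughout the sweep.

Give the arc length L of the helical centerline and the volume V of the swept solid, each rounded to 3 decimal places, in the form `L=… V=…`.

L=201.989 V=3966.054

2πR = 2π·25.5 = 160.221225
per-turn = √(160.221225² + 21²) = √(25670.8410 + 441) = √26111.8410 = 161.591587
L = 1.25 × 161.591587 = 201.989484
V = π·2.5² × L = 19.634954 × 201.989484 = 3966.054243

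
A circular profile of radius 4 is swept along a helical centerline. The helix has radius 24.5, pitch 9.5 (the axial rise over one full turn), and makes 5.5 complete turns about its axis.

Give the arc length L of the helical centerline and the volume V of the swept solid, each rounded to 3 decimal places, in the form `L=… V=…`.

L=848.270 V=42638.698

2πR = 2π·24.5 = 153.938040
per-turn = √(153.938040² + 9.5²) = √(23696.9202 + 90.25) = √23787.1702 = 154.230899
L = 5.5 × 154.230899 = 848.269944
V = π·4² × L = 50.265482 × 848.269944 = 42638.697979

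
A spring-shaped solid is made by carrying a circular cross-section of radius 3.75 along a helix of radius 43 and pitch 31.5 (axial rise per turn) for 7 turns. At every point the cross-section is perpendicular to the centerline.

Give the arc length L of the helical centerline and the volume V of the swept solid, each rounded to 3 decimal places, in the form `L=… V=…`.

2πR = 2π·43 = 270.176968
per-turn = √(270.176968² + 31.5²) = √(72995.5942 + 992.25) = √73987.8442 = 272.007066
L = 7 × 272.007066 = 1904.049465
V = π·3.75² × L = 44.178647 × 1904.049465 = 84118.328576

L=1904.049 V=84118.329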